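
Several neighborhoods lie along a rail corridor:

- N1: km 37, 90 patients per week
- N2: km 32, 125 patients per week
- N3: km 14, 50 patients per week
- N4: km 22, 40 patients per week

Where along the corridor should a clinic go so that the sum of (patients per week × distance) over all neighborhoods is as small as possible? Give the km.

x = 32

For a sum of weighted absolute distances on a line, the optimum is the weighted median (not the mean). Total weight W = 305; half-weight = 152.5.
Sort by position and accumulate weight:
  km 14 (N3, w=50) → cum 50
  km 22 (N4, w=40) → cum 90
  km 32 (N2, w=125) → cum 215  ≥ 152.5 → median here
  km 37 (N1, w=90) → cum 305
Optimal location: km 32.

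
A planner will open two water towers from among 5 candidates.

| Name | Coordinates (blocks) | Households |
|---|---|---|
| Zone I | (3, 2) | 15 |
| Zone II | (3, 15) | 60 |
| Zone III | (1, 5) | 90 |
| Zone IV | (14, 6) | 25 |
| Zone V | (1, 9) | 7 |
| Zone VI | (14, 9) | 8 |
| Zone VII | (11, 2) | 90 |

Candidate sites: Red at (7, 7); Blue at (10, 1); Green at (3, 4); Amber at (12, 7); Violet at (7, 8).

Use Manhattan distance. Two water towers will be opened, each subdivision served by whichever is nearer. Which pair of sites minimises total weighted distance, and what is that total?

{Blue, Green}, total 1510

Evaluate every pair (each demand assigned to the nearer of the two):
  {Blue, Green}: total = 1510
  {Green, Amber}: total = 1656
  {Red, Blue}: total = 2068
  {Red, Green}: total = 2091
  {Blue, Violet}: total = 2108
  {Green, Violet}: total = 2198
  {Red, Amber}: total = 2278
  {Amber, Violet}: total = 2316
  {Red, Violet}: total = 2638
  {Blue, Amber}: total = 2688
Best pair: {Blue, Green} with total 1510.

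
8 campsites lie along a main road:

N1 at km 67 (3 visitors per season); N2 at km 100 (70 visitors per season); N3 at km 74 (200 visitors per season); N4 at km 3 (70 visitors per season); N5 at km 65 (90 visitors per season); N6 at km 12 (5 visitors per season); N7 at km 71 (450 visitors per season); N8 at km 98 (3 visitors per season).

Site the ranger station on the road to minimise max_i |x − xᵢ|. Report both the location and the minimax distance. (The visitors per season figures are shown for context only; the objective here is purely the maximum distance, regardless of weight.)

location 51.5, max distance 48.5

The 1-center on a line is the midpoint of the two extreme points: leftmost at 3, rightmost at 100.
Optimal location = (3 + 100)/2 = 51.5; maximum distance = (100 − 3)/2 = 48.5.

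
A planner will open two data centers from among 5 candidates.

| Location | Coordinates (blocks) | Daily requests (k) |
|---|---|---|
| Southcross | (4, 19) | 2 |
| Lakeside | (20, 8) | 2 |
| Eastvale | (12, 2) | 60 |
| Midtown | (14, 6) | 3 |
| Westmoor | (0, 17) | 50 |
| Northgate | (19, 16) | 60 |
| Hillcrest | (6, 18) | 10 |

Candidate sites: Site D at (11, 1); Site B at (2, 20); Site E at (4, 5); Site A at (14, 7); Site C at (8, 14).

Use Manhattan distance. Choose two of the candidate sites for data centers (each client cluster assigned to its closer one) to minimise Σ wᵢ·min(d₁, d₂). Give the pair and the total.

{Site D, Site C}, total 1584

Evaluate every pair (each demand assigned to the nearer of the two):
  {Site D, Site C}: total = 1584
  {Site B, Site A}: total = 1593
  {Site D, Site B}: total = 1752
  {Site A, Site C}: total = 1845
  {Site B, Site C}: total = 2134
  {Site E, Site C}: total = 2137
  {Site E, Site A}: total = 2255
  {Site B, Site E}: total = 2307
  {Site D, Site A}: total = 2411
  {Site D, Site E}: total = 2534
Best pair: {Site D, Site C} with total 1584.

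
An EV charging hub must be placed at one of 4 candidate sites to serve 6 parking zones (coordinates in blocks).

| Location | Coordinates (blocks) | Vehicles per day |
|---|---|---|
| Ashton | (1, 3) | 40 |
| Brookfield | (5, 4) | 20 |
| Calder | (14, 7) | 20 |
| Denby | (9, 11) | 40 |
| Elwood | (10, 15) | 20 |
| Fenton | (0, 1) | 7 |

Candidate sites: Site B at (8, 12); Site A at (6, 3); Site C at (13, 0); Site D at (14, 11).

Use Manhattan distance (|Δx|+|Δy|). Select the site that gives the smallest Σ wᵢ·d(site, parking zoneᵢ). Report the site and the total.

Total weighted distance at each candidate:
  Site B (8, 12): total = 1393
  Site A (6, 3): total = 1296
  Site C (13, 0): total = 2058
  Site D (14, 11): total = 1768
Minimum is at Site A with total 1296 blocks.

Site A, total 1296 blocks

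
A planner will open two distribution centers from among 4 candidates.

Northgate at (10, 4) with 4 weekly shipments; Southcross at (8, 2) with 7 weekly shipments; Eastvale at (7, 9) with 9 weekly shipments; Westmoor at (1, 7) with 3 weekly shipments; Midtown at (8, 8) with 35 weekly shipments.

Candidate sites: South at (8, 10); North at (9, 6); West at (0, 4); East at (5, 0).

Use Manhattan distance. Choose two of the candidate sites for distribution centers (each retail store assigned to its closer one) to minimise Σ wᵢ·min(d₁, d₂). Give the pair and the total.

{South, North}, total 162

Evaluate every pair (each demand assigned to the nearer of the two):
  {South, North}: total = 162
  {South, East}: total = 185
  {South, West}: total = 188
  {North, West}: total = 209
  {North, East}: total = 224
  {West, East}: total = 567
Best pair: {South, North} with total 162.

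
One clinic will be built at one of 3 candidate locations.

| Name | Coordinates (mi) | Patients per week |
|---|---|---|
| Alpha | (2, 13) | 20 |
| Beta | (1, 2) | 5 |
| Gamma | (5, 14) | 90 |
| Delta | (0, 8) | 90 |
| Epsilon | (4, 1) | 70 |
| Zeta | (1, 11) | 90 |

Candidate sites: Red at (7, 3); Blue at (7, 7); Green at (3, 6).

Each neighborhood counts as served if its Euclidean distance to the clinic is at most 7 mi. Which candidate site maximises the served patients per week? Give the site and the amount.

Coverage radius r = 7 mi; a point is covered iff (Δx)²+(Δy)² ≤ 7² = 49.
  Red (7, 3): covers {Beta, Epsilon} → 75
  Blue (7, 7): covers {Epsilon} → 70
  Green (3, 6): covers {Beta, Delta, Epsilon, Zeta} → 255
Maximum coverage at Green: 255 patients per week.

Green, covering 255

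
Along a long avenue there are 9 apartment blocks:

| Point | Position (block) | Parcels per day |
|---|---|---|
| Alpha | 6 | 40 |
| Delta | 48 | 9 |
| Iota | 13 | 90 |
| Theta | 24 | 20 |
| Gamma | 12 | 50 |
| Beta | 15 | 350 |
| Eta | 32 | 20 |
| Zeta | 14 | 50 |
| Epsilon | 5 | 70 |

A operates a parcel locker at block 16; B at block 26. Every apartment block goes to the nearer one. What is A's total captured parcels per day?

The indifferent point is the midpoint (16+26)/2 = 21; apartment blocks left of it (closer to A at 16) go to A, those right go to B.
  Epsilon at 5 (w=70) → A
  Alpha at 6 (w=40) → A
  Gamma at 12 (w=50) → A
  Iota at 13 (w=90) → A
  Zeta at 14 (w=50) → A
  Beta at 15 (w=350) → A
  Theta at 24 (w=20) → B
  Eta at 32 (w=20) → B
  Delta at 48 (w=9) → B
A captures 650; B captures 49.

650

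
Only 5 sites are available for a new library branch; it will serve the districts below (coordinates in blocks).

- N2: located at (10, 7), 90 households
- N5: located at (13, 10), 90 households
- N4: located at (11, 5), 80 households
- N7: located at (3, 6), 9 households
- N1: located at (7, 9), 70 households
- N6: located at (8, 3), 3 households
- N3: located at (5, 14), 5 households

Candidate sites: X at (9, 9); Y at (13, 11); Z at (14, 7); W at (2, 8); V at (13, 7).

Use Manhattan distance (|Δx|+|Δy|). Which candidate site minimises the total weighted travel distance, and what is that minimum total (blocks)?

Total weighted distance at each candidate:
  X (9, 9): total = 1487
  Y (13, 11): total = 2149
  Z (14, 7): total = 1968
  W (2, 8): total = 3465
  V (13, 7): total = 1621
Minimum is at X with total 1487 blocks.

X, total 1487 blocks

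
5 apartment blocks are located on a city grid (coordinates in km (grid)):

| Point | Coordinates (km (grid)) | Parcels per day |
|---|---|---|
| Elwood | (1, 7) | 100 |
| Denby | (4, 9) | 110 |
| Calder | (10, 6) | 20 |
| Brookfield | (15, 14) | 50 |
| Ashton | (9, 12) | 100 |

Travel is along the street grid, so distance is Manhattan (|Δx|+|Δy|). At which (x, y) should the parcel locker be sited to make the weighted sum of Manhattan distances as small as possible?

(4, 9)

Manhattan distance separates: Σwᵢ(|x−xᵢ|+|y−yᵢ|) = Σwᵢ|x−xᵢ| + Σwᵢ|y−yᵢ|, so x and y are optimised independently as 1-D weighted medians.
Total weight W = 380; half = 190.
x-coordinate, sorted with cumulative weight:
  x=1 (Elwood, w=100) cum 100
  x=4 (Denby, w=110) cum 210  ← median
  x=9 (Ashton, w=100) cum 310
  x=10 (Calder, w=20) cum 330
  x=15 (Brookfield, w=50) cum 380
⇒ x* = 4
y-coordinate, sorted with cumulative weight:
  y=6 (Calder, w=20) cum 20
  y=7 (Elwood, w=100) cum 120
  y=9 (Denby, w=110) cum 230  ← median
  y=12 (Ashton, w=100) cum 330
  y=14 (Brookfield, w=50) cum 380
⇒ y* = 9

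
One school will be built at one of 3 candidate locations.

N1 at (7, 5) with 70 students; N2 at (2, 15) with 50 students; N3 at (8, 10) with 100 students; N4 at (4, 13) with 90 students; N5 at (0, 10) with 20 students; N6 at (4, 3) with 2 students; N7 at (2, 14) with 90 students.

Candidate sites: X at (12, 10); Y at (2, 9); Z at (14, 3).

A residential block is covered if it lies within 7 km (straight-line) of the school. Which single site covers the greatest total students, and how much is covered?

Coverage radius r = 7 km; a point is covered iff (Δx)²+(Δy)² ≤ 7² = 49.
  X (12, 10): covers {N3} → 100
  Y (2, 9): covers {N1, N2, N3, N4, N5, N6, N7} → 422
  Z (14, 3): covers {none} → 0
Maximum coverage at Y: 422 students.

Y, covering 422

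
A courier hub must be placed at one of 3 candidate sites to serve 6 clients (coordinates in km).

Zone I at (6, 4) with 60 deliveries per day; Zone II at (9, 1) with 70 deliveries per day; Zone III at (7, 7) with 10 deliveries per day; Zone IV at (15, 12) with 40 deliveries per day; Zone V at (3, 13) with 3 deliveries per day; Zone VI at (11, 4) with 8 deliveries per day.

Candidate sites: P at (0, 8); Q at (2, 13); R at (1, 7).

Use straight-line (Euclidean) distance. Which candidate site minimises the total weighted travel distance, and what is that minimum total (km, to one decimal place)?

Total weighted distance at each candidate:
  P (0, 8): total = 2033.6
  Q (2, 13): total = 2267.9
  R (1, 7): total = 1807.0
Minimum is at R with total 1807.0 km.

R, total 1807.0 km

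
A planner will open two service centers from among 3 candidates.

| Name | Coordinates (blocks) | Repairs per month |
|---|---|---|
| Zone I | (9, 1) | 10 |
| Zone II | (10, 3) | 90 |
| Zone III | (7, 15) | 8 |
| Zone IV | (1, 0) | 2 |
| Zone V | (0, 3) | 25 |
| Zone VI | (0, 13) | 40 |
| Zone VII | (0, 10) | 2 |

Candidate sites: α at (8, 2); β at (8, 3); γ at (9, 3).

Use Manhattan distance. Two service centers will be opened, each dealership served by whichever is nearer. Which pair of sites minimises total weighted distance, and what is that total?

{β, γ}, total 1184

Evaluate every pair (each demand assigned to the nearer of the two):
  {β, γ}: total = 1184
  {α, γ}: total = 1257
  {α, β}: total = 1272
Best pair: {β, γ} with total 1184.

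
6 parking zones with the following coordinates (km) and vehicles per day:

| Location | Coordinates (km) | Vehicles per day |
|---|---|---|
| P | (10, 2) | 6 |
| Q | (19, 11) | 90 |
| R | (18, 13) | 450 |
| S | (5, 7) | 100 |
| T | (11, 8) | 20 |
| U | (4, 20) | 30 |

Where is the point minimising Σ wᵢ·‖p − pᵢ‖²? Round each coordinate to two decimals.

The minimiser of Σwᵢ‖p−pᵢ‖² is the weighted centroid p* = (Σwᵢpᵢ)/(Σwᵢ).
Σwᵢ = 696.
Σwᵢxᵢ = 6·10 + 90·19 + 450·18 + 100·5 + 20·11 + 30·4 = 10710.
Σwᵢyᵢ = 6·2 + 90·11 + 450·13 + 100·7 + 20·8 + 30·20 = 8312.
x* = 10710/696 = 15.39, y* = 8312/696 = 11.94.

(15.39, 11.94)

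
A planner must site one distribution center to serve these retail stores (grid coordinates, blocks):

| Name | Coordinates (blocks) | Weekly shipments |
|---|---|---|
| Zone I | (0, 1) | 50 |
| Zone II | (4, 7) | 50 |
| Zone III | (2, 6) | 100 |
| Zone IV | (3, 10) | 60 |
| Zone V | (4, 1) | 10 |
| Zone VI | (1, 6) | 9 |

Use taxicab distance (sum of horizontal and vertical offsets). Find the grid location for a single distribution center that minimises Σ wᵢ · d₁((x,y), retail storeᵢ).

Manhattan distance separates: Σwᵢ(|x−xᵢ|+|y−yᵢ|) = Σwᵢ|x−xᵢ| + Σwᵢ|y−yᵢ|, so x and y are optimised independently as 1-D weighted medians.
Total weight W = 279; half = 139.5.
x-coordinate, sorted with cumulative weight:
  x=0 (Zone I, w=50) cum 50
  x=1 (Zone VI, w=9) cum 59
  x=2 (Zone III, w=100) cum 159  ← median
  x=3 (Zone IV, w=60) cum 219
  x=4 (Zone II, w=50) cum 269
  x=4 (Zone V, w=10) cum 279
⇒ x* = 2
y-coordinate, sorted with cumulative weight:
  y=1 (Zone I, w=50) cum 50
  y=1 (Zone V, w=10) cum 60
  y=6 (Zone III, w=100) cum 160  ← median
  y=6 (Zone VI, w=9) cum 169
  y=7 (Zone II, w=50) cum 219
  y=10 (Zone IV, w=60) cum 279
⇒ y* = 6

(2, 6)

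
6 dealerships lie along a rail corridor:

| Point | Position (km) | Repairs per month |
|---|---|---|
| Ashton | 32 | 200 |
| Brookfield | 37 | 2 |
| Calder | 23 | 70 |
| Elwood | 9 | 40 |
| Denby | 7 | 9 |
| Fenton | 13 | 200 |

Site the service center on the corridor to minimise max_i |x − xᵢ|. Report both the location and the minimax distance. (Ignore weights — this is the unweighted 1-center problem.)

The 1-center on a line is the midpoint of the two extreme points: leftmost at 7, rightmost at 37.
Optimal location = (7 + 37)/2 = 22; maximum distance = (37 − 7)/2 = 15.

location 22, max distance 15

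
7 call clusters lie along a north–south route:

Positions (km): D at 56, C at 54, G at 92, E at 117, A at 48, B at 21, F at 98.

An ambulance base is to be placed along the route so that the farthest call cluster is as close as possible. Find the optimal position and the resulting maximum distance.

location 69, max distance 48

The 1-center on a line is the midpoint of the two extreme points: leftmost at 21, rightmost at 117.
Optimal location = (21 + 117)/2 = 69; maximum distance = (117 − 21)/2 = 48.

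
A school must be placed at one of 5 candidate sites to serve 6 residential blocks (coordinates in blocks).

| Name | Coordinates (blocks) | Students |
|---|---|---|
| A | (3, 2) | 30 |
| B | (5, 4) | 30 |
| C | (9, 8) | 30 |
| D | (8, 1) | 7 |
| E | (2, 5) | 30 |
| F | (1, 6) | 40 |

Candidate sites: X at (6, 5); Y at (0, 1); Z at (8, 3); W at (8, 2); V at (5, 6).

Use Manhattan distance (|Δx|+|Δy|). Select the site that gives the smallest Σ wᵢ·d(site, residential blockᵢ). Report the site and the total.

V, total 756 blocks

Total weighted distance at each candidate:
  X (6, 5): total = 822
  Y (0, 1): total = 1316
  Z (8, 3): total = 1134
  W (8, 2): total = 1227
  V (5, 6): total = 756
Minimum is at V with total 756 blocks.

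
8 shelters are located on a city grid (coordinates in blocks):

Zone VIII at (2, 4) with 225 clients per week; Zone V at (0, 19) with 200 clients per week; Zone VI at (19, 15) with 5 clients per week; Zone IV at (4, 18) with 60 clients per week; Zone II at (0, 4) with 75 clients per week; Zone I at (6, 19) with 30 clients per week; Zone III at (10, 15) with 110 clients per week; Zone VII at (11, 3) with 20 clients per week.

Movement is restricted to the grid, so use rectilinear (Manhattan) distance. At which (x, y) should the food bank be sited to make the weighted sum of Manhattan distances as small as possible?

Manhattan distance separates: Σwᵢ(|x−xᵢ|+|y−yᵢ|) = Σwᵢ|x−xᵢ| + Σwᵢ|y−yᵢ|, so x and y are optimised independently as 1-D weighted medians.
Total weight W = 725; half = 362.5.
x-coordinate, sorted with cumulative weight:
  x=0 (Zone V, w=200) cum 200
  x=0 (Zone II, w=75) cum 275
  x=2 (Zone VIII, w=225) cum 500  ← median
  x=4 (Zone IV, w=60) cum 560
  x=6 (Zone I, w=30) cum 590
  x=10 (Zone III, w=110) cum 700
  x=11 (Zone VII, w=20) cum 720
  x=19 (Zone VI, w=5) cum 725
⇒ x* = 2
y-coordinate, sorted with cumulative weight:
  y=3 (Zone VII, w=20) cum 20
  y=4 (Zone VIII, w=225) cum 245
  y=4 (Zone II, w=75) cum 320
  y=15 (Zone VI, w=5) cum 325
  y=15 (Zone III, w=110) cum 435  ← median
  y=18 (Zone IV, w=60) cum 495
  y=19 (Zone V, w=200) cum 695
  y=19 (Zone I, w=30) cum 725
⇒ y* = 15

(2, 15)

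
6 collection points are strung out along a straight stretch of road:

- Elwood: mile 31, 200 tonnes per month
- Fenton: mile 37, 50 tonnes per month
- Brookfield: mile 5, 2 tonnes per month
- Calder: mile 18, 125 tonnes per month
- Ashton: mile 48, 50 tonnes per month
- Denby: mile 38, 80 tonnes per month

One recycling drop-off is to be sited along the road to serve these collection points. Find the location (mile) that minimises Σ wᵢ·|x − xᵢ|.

For a sum of weighted absolute distances on a line, the optimum is the weighted median (not the mean). Total weight W = 507; half-weight = 253.5.
Sort by position and accumulate weight:
  mile 5 (Brookfield, w=2) → cum 2
  mile 18 (Calder, w=125) → cum 127
  mile 31 (Elwood, w=200) → cum 327  ≥ 253.5 → median here
  mile 37 (Fenton, w=50) → cum 377
  mile 38 (Denby, w=80) → cum 457
  mile 48 (Ashton, w=50) → cum 507
Optimal location: mile 31.

x = 31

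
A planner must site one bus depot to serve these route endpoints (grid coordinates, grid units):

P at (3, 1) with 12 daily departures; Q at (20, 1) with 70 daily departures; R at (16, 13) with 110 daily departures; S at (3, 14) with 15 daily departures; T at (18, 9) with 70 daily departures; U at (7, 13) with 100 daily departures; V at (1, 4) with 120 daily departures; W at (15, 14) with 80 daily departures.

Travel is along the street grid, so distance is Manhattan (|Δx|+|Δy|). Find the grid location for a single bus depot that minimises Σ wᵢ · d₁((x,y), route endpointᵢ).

(15, 13)

Manhattan distance separates: Σwᵢ(|x−xᵢ|+|y−yᵢ|) = Σwᵢ|x−xᵢ| + Σwᵢ|y−yᵢ|, so x and y are optimised independently as 1-D weighted medians.
Total weight W = 577; half = 288.5.
x-coordinate, sorted with cumulative weight:
  x=1 (V, w=120) cum 120
  x=3 (P, w=12) cum 132
  x=3 (S, w=15) cum 147
  x=7 (U, w=100) cum 247
  x=15 (W, w=80) cum 327  ← median
  x=16 (R, w=110) cum 437
  x=18 (T, w=70) cum 507
  x=20 (Q, w=70) cum 577
⇒ x* = 15
y-coordinate, sorted with cumulative weight:
  y=1 (P, w=12) cum 12
  y=1 (Q, w=70) cum 82
  y=4 (V, w=120) cum 202
  y=9 (T, w=70) cum 272
  y=13 (R, w=110) cum 382  ← median
  y=13 (U, w=100) cum 482
  y=14 (S, w=15) cum 497
  y=14 (W, w=80) cum 577
⇒ y* = 13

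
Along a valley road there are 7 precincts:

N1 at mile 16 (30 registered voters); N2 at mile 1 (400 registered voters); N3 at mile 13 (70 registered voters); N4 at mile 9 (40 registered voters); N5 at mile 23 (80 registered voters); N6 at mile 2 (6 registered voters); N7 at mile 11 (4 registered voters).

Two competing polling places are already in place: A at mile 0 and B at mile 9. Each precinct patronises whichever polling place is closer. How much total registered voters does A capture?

406

The indifferent point is the midpoint (0+9)/2 = 4.5; precincts left of it (closer to A at 0) go to A, those right go to B.
  N2 at 1 (w=400) → A
  N6 at 2 (w=6) → A
  N4 at 9 (w=40) → B
  N7 at 11 (w=4) → B
  N3 at 13 (w=70) → B
  N1 at 16 (w=30) → B
  N5 at 23 (w=80) → B
A captures 406; B captures 224.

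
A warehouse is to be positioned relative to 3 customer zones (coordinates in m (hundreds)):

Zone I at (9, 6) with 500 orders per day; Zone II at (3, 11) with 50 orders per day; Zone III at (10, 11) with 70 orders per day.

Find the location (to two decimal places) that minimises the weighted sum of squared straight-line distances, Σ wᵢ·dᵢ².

The minimiser of Σwᵢ‖p−pᵢ‖² is the weighted centroid p* = (Σwᵢpᵢ)/(Σwᵢ).
Σwᵢ = 620.
Σwᵢxᵢ = 500·9 + 50·3 + 70·10 = 5350.
Σwᵢyᵢ = 500·6 + 50·11 + 70·11 = 4320.
x* = 5350/620 = 8.63, y* = 4320/620 = 6.97.

(8.63, 6.97)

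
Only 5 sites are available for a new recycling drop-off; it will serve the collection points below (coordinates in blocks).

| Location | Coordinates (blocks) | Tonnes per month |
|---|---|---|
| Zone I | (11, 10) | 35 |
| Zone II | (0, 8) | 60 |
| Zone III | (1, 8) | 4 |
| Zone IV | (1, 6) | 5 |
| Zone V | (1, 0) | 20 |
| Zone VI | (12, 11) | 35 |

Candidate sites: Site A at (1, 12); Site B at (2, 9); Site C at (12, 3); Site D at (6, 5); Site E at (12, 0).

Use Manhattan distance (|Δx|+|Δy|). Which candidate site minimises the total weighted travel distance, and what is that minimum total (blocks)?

Total weighted distance at each candidate:
  Site A (1, 12): total = 1426
  Site B (2, 9): total = 1178
  Site C (12, 3): total = 1994
  Site D (6, 5): total = 1572
  Site E (12, 0): total = 2351
Minimum is at Site B with total 1178 blocks.

Site B, total 1178 blocks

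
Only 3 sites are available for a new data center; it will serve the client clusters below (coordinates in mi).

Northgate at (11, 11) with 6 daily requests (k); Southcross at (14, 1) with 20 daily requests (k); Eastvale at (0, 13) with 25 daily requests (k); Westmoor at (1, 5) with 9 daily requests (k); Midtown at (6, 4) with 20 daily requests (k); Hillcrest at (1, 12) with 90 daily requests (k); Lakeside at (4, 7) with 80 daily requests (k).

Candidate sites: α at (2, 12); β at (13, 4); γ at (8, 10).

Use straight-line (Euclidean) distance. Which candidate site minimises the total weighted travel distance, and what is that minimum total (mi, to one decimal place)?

Total weighted distance at each candidate:
  α (2, 12): total = 1199.1
  β (13, 4): total = 2807.5
  γ (8, 10): total = 1708.0
Minimum is at α with total 1199.1 mi.

α, total 1199.1 mi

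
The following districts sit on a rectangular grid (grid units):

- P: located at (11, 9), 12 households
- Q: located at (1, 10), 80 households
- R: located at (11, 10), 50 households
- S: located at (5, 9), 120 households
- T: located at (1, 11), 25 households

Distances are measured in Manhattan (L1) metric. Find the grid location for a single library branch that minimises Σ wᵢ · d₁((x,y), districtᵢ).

(5, 10)

Manhattan distance separates: Σwᵢ(|x−xᵢ|+|y−yᵢ|) = Σwᵢ|x−xᵢ| + Σwᵢ|y−yᵢ|, so x and y are optimised independently as 1-D weighted medians.
Total weight W = 287; half = 143.5.
x-coordinate, sorted with cumulative weight:
  x=1 (Q, w=80) cum 80
  x=1 (T, w=25) cum 105
  x=5 (S, w=120) cum 225  ← median
  x=11 (P, w=12) cum 237
  x=11 (R, w=50) cum 287
⇒ x* = 5
y-coordinate, sorted with cumulative weight:
  y=9 (P, w=12) cum 12
  y=9 (S, w=120) cum 132
  y=10 (Q, w=80) cum 212  ← median
  y=10 (R, w=50) cum 262
  y=11 (T, w=25) cum 287
⇒ y* = 10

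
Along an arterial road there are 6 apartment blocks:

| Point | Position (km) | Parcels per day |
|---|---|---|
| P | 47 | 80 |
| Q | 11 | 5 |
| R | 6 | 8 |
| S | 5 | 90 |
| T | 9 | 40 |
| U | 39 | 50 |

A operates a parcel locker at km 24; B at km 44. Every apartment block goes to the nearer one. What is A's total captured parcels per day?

The indifferent point is the midpoint (24+44)/2 = 34; apartment blocks left of it (closer to A at 24) go to A, those right go to B.
  S at 5 (w=90) → A
  R at 6 (w=8) → A
  T at 9 (w=40) → A
  Q at 11 (w=5) → A
  U at 39 (w=50) → B
  P at 47 (w=80) → B
A captures 143; B captures 130.

143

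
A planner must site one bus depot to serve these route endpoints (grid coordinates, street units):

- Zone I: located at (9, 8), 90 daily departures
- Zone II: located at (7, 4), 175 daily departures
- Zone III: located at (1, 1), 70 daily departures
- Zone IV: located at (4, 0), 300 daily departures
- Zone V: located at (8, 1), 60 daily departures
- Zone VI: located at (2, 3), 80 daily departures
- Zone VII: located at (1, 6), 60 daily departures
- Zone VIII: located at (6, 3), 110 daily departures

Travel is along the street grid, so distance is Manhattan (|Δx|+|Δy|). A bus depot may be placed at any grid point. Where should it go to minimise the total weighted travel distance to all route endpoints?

(4, 3)

Manhattan distance separates: Σwᵢ(|x−xᵢ|+|y−yᵢ|) = Σwᵢ|x−xᵢ| + Σwᵢ|y−yᵢ|, so x and y are optimised independently as 1-D weighted medians.
Total weight W = 945; half = 472.5.
x-coordinate, sorted with cumulative weight:
  x=1 (Zone III, w=70) cum 70
  x=1 (Zone VII, w=60) cum 130
  x=2 (Zone VI, w=80) cum 210
  x=4 (Zone IV, w=300) cum 510  ← median
  x=6 (Zone VIII, w=110) cum 620
  x=7 (Zone II, w=175) cum 795
  x=8 (Zone V, w=60) cum 855
  x=9 (Zone I, w=90) cum 945
⇒ x* = 4
y-coordinate, sorted with cumulative weight:
  y=0 (Zone IV, w=300) cum 300
  y=1 (Zone III, w=70) cum 370
  y=1 (Zone V, w=60) cum 430
  y=3 (Zone VI, w=80) cum 510  ← median
  y=3 (Zone VIII, w=110) cum 620
  y=4 (Zone II, w=175) cum 795
  y=6 (Zone VII, w=60) cum 855
  y=8 (Zone I, w=90) cum 945
⇒ y* = 3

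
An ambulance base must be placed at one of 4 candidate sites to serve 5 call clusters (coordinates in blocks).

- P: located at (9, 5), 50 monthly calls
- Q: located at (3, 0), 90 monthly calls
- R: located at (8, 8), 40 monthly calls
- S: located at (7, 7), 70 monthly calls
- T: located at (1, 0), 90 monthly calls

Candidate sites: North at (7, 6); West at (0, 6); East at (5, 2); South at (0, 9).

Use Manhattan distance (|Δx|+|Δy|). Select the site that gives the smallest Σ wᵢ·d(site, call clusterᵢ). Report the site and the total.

East, total 2100 blocks

Total weighted distance at each candidate:
  North (7, 6): total = 2320
  West (0, 6): total = 2900
  East (5, 2): total = 2100
  South (0, 9): total = 3620
Minimum is at East with total 2100 blocks.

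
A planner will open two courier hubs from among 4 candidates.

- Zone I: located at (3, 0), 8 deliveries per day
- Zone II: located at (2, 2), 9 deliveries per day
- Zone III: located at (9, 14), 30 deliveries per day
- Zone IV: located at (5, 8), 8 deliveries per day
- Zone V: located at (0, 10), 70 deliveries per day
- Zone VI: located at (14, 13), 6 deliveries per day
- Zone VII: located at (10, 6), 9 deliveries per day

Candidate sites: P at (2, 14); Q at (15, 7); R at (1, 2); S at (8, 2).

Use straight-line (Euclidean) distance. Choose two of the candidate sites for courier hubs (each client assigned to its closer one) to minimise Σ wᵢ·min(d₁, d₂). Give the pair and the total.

{P, R}, total 769.2

Evaluate every pair (each demand assigned to the nearer of the two):
  {P, R}: total = 769.2
  {P, S}: total = 786.3
  {P, Q}: total = 878.2
  {Q, R}: total = 1012.6
  {R, S}: total = 1126.3
  {Q, S}: total = 1296.0
Best pair: {P, R} with total 769.2.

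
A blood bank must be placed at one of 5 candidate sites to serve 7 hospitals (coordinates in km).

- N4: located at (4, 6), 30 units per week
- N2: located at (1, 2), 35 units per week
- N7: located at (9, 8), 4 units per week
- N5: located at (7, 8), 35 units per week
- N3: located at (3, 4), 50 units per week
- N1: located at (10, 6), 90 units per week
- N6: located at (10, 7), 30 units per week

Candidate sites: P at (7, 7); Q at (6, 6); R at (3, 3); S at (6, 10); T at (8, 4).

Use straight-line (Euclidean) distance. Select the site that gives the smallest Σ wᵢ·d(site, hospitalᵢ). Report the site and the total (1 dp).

P, total 1036.8 km

Total weighted distance at each candidate:
  P (7, 7): total = 1036.8
  Q (6, 6): total = 1040.8
  R (3, 3): total = 1405.8
  S (6, 10): total = 1551.6
  T (8, 4): total = 1162.5
Minimum is at P with total 1036.8 km.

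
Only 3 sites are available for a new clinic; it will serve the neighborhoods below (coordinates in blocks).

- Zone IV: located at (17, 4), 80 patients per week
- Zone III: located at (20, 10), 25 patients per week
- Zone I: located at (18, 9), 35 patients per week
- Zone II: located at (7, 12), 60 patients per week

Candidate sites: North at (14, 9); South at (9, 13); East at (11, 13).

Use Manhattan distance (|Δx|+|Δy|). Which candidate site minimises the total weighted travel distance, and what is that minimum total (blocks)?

Total weighted distance at each candidate:
  North (14, 9): total = 1555
  South (9, 13): total = 2345
  East (11, 13): total = 2185
Minimum is at North with total 1555 blocks.

North, total 1555 blocks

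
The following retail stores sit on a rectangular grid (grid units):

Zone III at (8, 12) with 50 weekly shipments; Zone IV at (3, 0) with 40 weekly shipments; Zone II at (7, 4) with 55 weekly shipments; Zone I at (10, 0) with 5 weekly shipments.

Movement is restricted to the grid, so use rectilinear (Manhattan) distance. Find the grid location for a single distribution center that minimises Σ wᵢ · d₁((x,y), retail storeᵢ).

Manhattan distance separates: Σwᵢ(|x−xᵢ|+|y−yᵢ|) = Σwᵢ|x−xᵢ| + Σwᵢ|y−yᵢ|, so x and y are optimised independently as 1-D weighted medians.
Total weight W = 150; half = 75.
x-coordinate, sorted with cumulative weight:
  x=3 (Zone IV, w=40) cum 40
  x=7 (Zone II, w=55) cum 95  ← median
  x=8 (Zone III, w=50) cum 145
  x=10 (Zone I, w=5) cum 150
⇒ x* = 7
y-coordinate, sorted with cumulative weight:
  y=0 (Zone IV, w=40) cum 40
  y=0 (Zone I, w=5) cum 45
  y=4 (Zone II, w=55) cum 100  ← median
  y=12 (Zone III, w=50) cum 150
⇒ y* = 4

(7, 4)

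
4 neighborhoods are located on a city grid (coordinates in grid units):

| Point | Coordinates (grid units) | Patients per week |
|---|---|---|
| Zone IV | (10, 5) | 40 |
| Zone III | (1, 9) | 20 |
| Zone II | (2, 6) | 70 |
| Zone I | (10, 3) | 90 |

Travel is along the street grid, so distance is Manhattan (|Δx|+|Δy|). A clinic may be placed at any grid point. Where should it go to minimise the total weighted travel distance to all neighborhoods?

Manhattan distance separates: Σwᵢ(|x−xᵢ|+|y−yᵢ|) = Σwᵢ|x−xᵢ| + Σwᵢ|y−yᵢ|, so x and y are optimised independently as 1-D weighted medians.
Total weight W = 220; half = 110.
x-coordinate, sorted with cumulative weight:
  x=1 (Zone III, w=20) cum 20
  x=2 (Zone II, w=70) cum 90
  x=10 (Zone IV, w=40) cum 130  ← median
  x=10 (Zone I, w=90) cum 220
⇒ x* = 10
y-coordinate, sorted with cumulative weight:
  y=3 (Zone I, w=90) cum 90
  y=5 (Zone IV, w=40) cum 130  ← median
  y=6 (Zone II, w=70) cum 200
  y=9 (Zone III, w=20) cum 220
⇒ y* = 5

(10, 5)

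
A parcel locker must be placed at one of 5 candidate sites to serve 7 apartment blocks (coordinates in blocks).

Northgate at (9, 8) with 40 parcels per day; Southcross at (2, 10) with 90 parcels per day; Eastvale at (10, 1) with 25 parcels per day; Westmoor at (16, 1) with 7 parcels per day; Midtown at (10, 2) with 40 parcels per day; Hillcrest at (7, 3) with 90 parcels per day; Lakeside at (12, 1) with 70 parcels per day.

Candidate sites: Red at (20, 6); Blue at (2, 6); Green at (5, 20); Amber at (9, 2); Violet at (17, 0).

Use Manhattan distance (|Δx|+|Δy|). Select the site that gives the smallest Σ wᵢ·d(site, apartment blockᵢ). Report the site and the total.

Amber, total 2286 blocks

Total weighted distance at each candidate:
  Red (20, 6): total = 5848
  Blue (2, 6): total = 3428
  Green (5, 20): total = 7070
  Amber (9, 2): total = 2286
  Violet (17, 0): total = 5054
Minimum is at Amber with total 2286 blocks.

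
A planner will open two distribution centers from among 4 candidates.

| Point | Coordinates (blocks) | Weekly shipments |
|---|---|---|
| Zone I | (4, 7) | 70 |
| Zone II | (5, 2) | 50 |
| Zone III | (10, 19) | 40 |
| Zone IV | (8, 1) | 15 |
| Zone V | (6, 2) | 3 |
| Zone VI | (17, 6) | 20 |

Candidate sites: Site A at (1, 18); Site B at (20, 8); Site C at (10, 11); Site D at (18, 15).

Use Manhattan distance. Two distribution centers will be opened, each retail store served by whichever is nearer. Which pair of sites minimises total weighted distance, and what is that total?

Evaluate every pair (each demand assigned to the nearer of the two):
  {Site B, Site C}: total = 2039
  {Site C, Site D}: total = 2139
  {Site A, Site C}: total = 2179
  {Site A, Site B}: total = 2825
  {Site A, Site D}: total = 3003
  {Site B, Site D}: total = 3165
Best pair: {Site B, Site C} with total 2039.

{Site B, Site C}, total 2039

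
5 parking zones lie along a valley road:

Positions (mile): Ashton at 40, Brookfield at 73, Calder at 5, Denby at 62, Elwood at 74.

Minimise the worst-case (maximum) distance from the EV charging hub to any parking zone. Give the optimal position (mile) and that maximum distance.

location 39.5, max distance 34.5

The 1-center on a line is the midpoint of the two extreme points: leftmost at 5, rightmost at 74.
Optimal location = (5 + 74)/2 = 39.5; maximum distance = (74 − 5)/2 = 34.5.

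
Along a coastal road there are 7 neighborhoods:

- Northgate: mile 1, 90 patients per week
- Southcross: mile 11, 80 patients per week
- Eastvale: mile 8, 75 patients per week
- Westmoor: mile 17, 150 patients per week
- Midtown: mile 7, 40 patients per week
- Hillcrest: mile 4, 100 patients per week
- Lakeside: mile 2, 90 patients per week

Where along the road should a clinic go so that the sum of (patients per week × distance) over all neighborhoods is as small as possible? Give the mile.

x = 7

For a sum of weighted absolute distances on a line, the optimum is the weighted median (not the mean). Total weight W = 625; half-weight = 312.5.
Sort by position and accumulate weight:
  mile 1 (Northgate, w=90) → cum 90
  mile 2 (Lakeside, w=90) → cum 180
  mile 4 (Hillcrest, w=100) → cum 280
  mile 7 (Midtown, w=40) → cum 320  ≥ 312.5 → median here
  mile 8 (Eastvale, w=75) → cum 395
  mile 11 (Southcross, w=80) → cum 475
  mile 17 (Westmoor, w=150) → cum 625
Optimal location: mile 7.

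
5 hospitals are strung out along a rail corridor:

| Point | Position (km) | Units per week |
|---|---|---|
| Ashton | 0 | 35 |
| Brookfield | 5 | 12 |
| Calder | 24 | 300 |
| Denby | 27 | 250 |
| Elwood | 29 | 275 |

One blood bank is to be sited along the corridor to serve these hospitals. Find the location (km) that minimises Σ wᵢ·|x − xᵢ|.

x = 27

For a sum of weighted absolute distances on a line, the optimum is the weighted median (not the mean). Total weight W = 872; half-weight = 436.
Sort by position and accumulate weight:
  km 0 (Ashton, w=35) → cum 35
  km 5 (Brookfield, w=12) → cum 47
  km 24 (Calder, w=300) → cum 347
  km 27 (Denby, w=250) → cum 597  ≥ 436 → median here
  km 29 (Elwood, w=275) → cum 872
Optimal location: km 27.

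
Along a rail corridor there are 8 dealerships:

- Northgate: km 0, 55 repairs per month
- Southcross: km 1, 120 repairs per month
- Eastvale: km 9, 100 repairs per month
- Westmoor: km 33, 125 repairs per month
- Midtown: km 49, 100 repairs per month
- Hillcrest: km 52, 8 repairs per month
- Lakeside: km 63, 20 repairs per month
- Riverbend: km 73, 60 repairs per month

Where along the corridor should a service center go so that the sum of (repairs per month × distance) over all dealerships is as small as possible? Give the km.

x = 33

For a sum of weighted absolute distances on a line, the optimum is the weighted median (not the mean). Total weight W = 588; half-weight = 294.
Sort by position and accumulate weight:
  km 0 (Northgate, w=55) → cum 55
  km 1 (Southcross, w=120) → cum 175
  km 9 (Eastvale, w=100) → cum 275
  km 33 (Westmoor, w=125) → cum 400  ≥ 294 → median here
  km 49 (Midtown, w=100) → cum 500
  km 52 (Hillcrest, w=8) → cum 508
  km 63 (Lakeside, w=20) → cum 528
  km 73 (Riverbend, w=60) → cum 588
Optimal location: km 33.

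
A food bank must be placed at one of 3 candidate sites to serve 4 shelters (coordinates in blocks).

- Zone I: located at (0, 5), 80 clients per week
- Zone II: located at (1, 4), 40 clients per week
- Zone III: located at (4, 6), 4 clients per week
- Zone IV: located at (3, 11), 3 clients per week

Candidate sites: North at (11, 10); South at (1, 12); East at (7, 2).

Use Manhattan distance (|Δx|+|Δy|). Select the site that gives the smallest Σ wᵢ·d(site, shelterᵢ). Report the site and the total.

South, total 1005 blocks

Total weighted distance at each candidate:
  North (11, 10): total = 1991
  South (1, 12): total = 1005
  East (7, 2): total = 1187
Minimum is at South with total 1005 blocks.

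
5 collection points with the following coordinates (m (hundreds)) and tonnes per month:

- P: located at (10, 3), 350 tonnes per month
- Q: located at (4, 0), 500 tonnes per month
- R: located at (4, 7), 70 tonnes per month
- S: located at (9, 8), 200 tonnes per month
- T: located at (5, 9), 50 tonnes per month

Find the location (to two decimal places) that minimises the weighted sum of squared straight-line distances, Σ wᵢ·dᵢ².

(6.69, 3.07)

The minimiser of Σwᵢ‖p−pᵢ‖² is the weighted centroid p* = (Σwᵢpᵢ)/(Σwᵢ).
Σwᵢ = 1170.
Σwᵢxᵢ = 350·10 + 500·4 + 70·4 + 200·9 + 50·5 = 7830.
Σwᵢyᵢ = 350·3 + 500·0 + 70·7 + 200·8 + 50·9 = 3590.
x* = 7830/1170 = 6.69, y* = 3590/1170 = 3.07.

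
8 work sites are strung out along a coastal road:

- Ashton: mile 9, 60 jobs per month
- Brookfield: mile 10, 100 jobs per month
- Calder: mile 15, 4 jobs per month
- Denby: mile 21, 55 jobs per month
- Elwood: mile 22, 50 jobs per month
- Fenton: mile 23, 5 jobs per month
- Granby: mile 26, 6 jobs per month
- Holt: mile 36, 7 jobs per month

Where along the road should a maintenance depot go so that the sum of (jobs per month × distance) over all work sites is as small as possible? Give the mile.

x = 10

For a sum of weighted absolute distances on a line, the optimum is the weighted median (not the mean). Total weight W = 287; half-weight = 143.5.
Sort by position and accumulate weight:
  mile 9 (Ashton, w=60) → cum 60
  mile 10 (Brookfield, w=100) → cum 160  ≥ 143.5 → median here
  mile 15 (Calder, w=4) → cum 164
  mile 21 (Denby, w=55) → cum 219
  mile 22 (Elwood, w=50) → cum 269
  mile 23 (Fenton, w=5) → cum 274
  mile 26 (Granby, w=6) → cum 280
  mile 36 (Holt, w=7) → cum 287
Optimal location: mile 10.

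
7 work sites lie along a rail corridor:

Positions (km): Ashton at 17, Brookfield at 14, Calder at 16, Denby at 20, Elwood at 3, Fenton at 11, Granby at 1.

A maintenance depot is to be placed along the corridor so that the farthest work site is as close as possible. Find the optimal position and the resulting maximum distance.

location 10.5, max distance 9.5

The 1-center on a line is the midpoint of the two extreme points: leftmost at 1, rightmost at 20.
Optimal location = (1 + 20)/2 = 10.5; maximum distance = (20 − 1)/2 = 9.5.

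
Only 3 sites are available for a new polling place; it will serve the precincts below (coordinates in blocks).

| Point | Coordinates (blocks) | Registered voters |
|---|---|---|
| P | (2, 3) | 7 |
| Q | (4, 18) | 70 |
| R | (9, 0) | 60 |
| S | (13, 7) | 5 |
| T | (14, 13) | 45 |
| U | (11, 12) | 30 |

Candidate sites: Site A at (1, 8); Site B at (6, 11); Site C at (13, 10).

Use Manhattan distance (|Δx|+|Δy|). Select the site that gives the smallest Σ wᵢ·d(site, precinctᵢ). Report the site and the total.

Total weighted distance at each candidate:
  Site A (1, 8): total = 3207
  Site B (6, 11): total = 2239
  Site C (13, 10): total = 2471
Minimum is at Site B with total 2239 blocks.

Site B, total 2239 blocks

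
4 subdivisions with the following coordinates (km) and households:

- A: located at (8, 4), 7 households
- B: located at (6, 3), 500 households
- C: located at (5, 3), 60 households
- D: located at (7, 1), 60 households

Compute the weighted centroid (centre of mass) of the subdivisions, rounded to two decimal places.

The minimiser of Σwᵢ‖p−pᵢ‖² is the weighted centroid p* = (Σwᵢpᵢ)/(Σwᵢ).
Σwᵢ = 627.
Σwᵢxᵢ = 7·8 + 500·6 + 60·5 + 60·7 = 3776.
Σwᵢyᵢ = 7·4 + 500·3 + 60·3 + 60·1 = 1768.
x* = 3776/627 = 6.02, y* = 1768/627 = 2.82.

(6.02, 2.82)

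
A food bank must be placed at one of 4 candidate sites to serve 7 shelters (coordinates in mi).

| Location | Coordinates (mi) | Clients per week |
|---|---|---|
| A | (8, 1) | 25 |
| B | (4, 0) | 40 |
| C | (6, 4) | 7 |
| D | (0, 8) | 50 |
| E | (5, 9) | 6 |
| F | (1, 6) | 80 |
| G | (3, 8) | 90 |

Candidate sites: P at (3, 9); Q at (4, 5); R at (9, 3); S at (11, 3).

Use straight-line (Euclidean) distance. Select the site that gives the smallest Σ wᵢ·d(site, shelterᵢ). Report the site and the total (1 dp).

Total weighted distance at each candidate:
  P (3, 9): total = 1187.4
  Q (4, 5): total = 1169.4
  R (9, 3): total = 2255.8
  S (11, 3): total = 2769.8
Minimum is at Q with total 1169.4 mi.

Q, total 1169.4 mi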